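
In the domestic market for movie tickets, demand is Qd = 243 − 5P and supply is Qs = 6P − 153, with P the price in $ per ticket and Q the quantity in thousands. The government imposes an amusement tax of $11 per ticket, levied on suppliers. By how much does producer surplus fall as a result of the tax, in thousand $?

Without the tax, 243 − 5P = 6P − 153 gives 11P = 396, so P* = $36 and Q* = 63.
With the tax collected from suppliers, supply shifts: Qs = 6(P − 11) − 153.
Solving gives Q = 33 with buyers paying $42 and suppliers receiving $31 (the $11 wedge).
ΔPS is the trapezoid between Q = 33 and Q = 63 of height $5: ½ · (63 + 33) · 5 = $240.

Producer surplus falls by $240 thousand.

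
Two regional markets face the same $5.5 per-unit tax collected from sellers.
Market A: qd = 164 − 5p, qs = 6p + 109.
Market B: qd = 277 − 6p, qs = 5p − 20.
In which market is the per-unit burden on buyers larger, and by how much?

Market A: pre-tax p* = $5, q* = 139; post-tax q = 124; per-unit burden on buyers = $3.
Market B: pre-tax p* = $27, q* = 115; post-tax q = 100; per-unit burden on buyers = $2.5.
Difference: $3 vs $2.5 → market A is larger by $0.5.

Market A, by $0.5.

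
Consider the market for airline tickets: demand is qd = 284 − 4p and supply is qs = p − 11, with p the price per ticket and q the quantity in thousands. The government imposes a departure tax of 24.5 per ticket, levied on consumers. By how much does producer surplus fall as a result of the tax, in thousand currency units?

Producer surplus falls by 748.72 thousand.

Without the tax, 284 − 4p = p − 11 gives 5p = 295, so p* = 59 and q* = 48.
With the tax collected from consumers, demand (in seller-price terms) shifts: qd = 284 − 4(p + 24.5).
New equilibrium: consumers pay 63.9, sellers receive 39.4, q = 28.4. (Wedge: pb − ps = 24.5.)
ΔPS is the trapezoid between Q = 28.4 and Q = 48 of height 19.6: ½ · (48 + 28.4) · 19.6 = 748.72.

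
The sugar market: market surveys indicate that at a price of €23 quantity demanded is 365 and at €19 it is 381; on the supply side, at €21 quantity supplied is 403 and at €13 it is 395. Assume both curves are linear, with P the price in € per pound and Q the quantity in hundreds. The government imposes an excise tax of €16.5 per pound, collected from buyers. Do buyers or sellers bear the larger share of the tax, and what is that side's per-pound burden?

Sellers bear the larger share: €13.2 per pound.

Demand slope: (381 − 365)/(19 − 23) = -4, so Qd = 457 − 4P.
Supply slope: (395 − 403)/(13 − 21) = 1, so Qs = P + 382.
Before the tax: set 457 − 4P = P + 382 → P* = €15, Q* = 397.
With the tax collected from buyers, demand (in seller-price terms) shifts: Qd = 457 − 4(P + 16.5).
Solving gives Q = 383.8 with buyers paying €18.3 and sellers receiving €1.8 (the €16.5 wedge).
Per-pound burden: buyers €3.3, sellers €13.2.
Sellers take the larger share because supply is less price-elastic here (demand slope 4 vs supply slope 1).
The less price-elastic side of the market bears the larger share of a per-unit tax.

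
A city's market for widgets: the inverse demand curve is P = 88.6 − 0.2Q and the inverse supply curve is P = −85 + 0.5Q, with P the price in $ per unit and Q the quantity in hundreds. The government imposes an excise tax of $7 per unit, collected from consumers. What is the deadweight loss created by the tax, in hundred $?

Inverting to Q(P) form: Qd = 443 − 5P; Qs = 2P + 170.
Without the tax, 443 − 5P = 2P + 170 gives 7P = 273, so P* = $39 and Q* = 248.
With the tax collected from consumers, demand (in seller-price terms) shifts: Qd = 443 − 5(P + 7).
Solving gives Q = 238 with consumers paying $41 and sellers receiving $34 (the $7 wedge).
Quantity falls by |ΔQ| = |248 − 238| = 10.
DWL = ½ · t · |ΔQ| = ½ · 7 · 10 = $35.

Deadweight loss = $35 hundred.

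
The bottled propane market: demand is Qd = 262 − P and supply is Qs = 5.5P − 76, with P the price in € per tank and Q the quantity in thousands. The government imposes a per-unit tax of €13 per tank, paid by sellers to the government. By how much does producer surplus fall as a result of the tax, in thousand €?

Producer surplus falls by €409 thousand.

Before the tax: set 262 − P = 5.5P − 76 → P* = €52, Q* = 210.
With the tax collected from sellers, supply shifts: Qs = 5.5(P − 13) − 76.
Solving gives Q = 199 with buyers paying €63 and sellers receiving €50 (the €13 wedge).
ΔPS is the trapezoid between Q = 199 and Q = 210 of height €2: ½ · (210 + 199) · 2 = €409.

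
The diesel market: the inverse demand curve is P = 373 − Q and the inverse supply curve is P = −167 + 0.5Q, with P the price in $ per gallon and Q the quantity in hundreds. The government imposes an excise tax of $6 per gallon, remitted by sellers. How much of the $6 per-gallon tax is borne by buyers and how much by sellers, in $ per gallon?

Inverting to Q(P) form: Qd = 373 − P; Qs = 2P + 334.
Without the tax, 373 − P = 2P + 334 gives 3P = 39, so P* = $13 and Q* = 360.
With the tax collected from sellers, supply shifts: Qs = 2(P − 6) + 334.
New equilibrium: buyers pay $17, sellers receive $11, Q = 356. (Wedge: Pb − Ps = 6.)
Burden on buyers: $4; on sellers: $2. (They sum to $6.)
The less price-elastic side of the market bears the larger share of a per-unit tax.

Buyers bear $4 per gallon; sellers bear $2 per gallon.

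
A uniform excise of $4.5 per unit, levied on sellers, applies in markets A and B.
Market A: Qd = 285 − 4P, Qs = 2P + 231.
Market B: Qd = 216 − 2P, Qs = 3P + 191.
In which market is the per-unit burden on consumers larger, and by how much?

Market A: pre-tax P* = $9, Q* = 249; post-tax Q = 243; per-unit burden on consumers = $1.5.
Market B: pre-tax P* = $5, Q* = 206; post-tax Q = 200.6; per-unit burden on consumers = $2.7.
Difference: $1.5 vs $2.7 → market B is larger by $1.2.

Market B, by $1.2.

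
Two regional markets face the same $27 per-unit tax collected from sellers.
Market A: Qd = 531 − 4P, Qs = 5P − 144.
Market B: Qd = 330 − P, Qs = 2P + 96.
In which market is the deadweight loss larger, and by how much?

Market A: pre-tax P* = $75, Q* = 231; post-tax Q = 171; deadweight loss = $810.
Market B: pre-tax P* = $78, Q* = 252; post-tax Q = 234; deadweight loss = $243.
Difference: $810 vs $243 → market A is larger by $567.

Market A, by $567.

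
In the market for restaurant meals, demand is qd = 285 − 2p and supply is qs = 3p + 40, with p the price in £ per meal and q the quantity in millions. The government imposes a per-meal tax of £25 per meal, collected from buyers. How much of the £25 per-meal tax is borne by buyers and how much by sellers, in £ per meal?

Buyers bear £15 per meal; sellers bear £10 per meal.

Without the tax, 285 − 2p = 3p + 40 gives 5p = 245, so p* = £49 and q* = 187.
With the tax collected from buyers, demand (in seller-price terms) shifts: qd = 285 − 2(p + 25).
Solving gives q = 157 with buyers paying £64 and sellers receiving £39 (the £25 wedge).
Burden on buyers: £15; on sellers: £10. (They sum to £25.)
The less price-elastic side of the market bears the larger share of a per-unit tax.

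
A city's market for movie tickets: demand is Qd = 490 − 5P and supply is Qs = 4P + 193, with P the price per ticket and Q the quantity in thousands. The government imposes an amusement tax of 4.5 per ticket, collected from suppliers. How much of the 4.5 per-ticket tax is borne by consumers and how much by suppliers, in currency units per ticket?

Consumers bear 2 per ticket; suppliers bear 2.5 per ticket.

Before the tax: set 490 − 5P = 4P + 193 → P* = 33, Q* = 325.
With the tax collected from suppliers, supply shifts: Qs = 4(P − 4.5) + 193.
New equilibrium: consumers pay 35, suppliers receive 30.5, Q = 315. (Wedge: Pb − Ps = 4.5.)
Burden on consumers: 2; on suppliers: 2.5. (They sum to 4.5.)
The less price-elastic side of the market bears the larger share of a per-unit tax.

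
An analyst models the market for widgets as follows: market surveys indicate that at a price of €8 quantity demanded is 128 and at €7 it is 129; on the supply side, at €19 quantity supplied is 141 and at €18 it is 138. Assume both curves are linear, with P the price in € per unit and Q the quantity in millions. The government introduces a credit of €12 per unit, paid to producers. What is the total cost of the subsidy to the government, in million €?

Demand slope: (129 − 128)/(7 − 8) = -1, so Qd = 136 − P.
Supply slope: (138 − 141)/(18 − 19) = 3, so Qs = 3P + 84.
Without the subsidy, 136 − P = 3P + 84 gives 4P = 52, so P* = €13 and Q* = 123.
With a per-unit subsidy paid to producers, each receives P + 12 per unit sold, so supply becomes Qs = 3(P + 12) + 84.
New equilibrium: consumers pay €4, producers receive €16, Q = 132. (Wedge: Pb − Ps = −12.)
Outlay = t · Q = 12 · 132 = €1584.

Government outlay = €1584 million.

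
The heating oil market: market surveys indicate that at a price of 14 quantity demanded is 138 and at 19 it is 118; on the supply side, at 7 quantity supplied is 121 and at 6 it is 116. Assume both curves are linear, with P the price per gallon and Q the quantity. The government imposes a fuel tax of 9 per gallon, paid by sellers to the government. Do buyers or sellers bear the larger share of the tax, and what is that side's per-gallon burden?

Buyers bear the larger share: 5 per gallon.

Demand slope: (118 − 138)/(19 − 14) = -4, so Qd = 194 − 4P.
Supply slope: (116 − 121)/(6 − 7) = 5, so Qs = 5P + 86.
Without the tax, 194 − 4P = 5P + 86 gives 9P = 108, so P* = 12 and Q* = 146.
With the tax collected from sellers, supply shifts: Qs = 5(P − 9) + 86.
Solving gives Q = 126 with buyers paying 17 and sellers receiving 8 (the 9 wedge).
Per-gallon burden: buyers 5, sellers 4.
Buyers take the larger share because demand is less price-elastic here (demand slope 4 vs supply slope 5).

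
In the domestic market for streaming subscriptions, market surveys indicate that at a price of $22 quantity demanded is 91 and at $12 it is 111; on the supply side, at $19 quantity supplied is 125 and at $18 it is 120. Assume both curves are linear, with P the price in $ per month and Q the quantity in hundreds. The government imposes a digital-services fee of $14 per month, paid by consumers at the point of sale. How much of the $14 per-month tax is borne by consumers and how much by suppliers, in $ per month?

Demand slope: (111 − 91)/(12 − 22) = -2, so Qd = 135 − 2P.
Supply slope: (120 − 125)/(18 − 19) = 5, so Qs = 5P + 30.
Without the tax, 135 − 2P = 5P + 30 gives 7P = 105, so P* = $15 and Q* = 105.
With the tax collected from consumers, demand (in seller-price terms) shifts: Qd = 135 − 2(P + 14).
Solving gives Q = 85 with consumers paying $25 and suppliers receiving $11 (the $14 wedge).
Burden on consumers: $10; on suppliers: $4. (They sum to $14.)
The less price-elastic side of the market bears the larger share of a per-unit tax.

Consumers bear $10 per month; suppliers bear $4 per month.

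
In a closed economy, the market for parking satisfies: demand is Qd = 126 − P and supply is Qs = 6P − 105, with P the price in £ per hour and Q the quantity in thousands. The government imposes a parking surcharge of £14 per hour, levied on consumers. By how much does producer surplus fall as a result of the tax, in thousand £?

Before the tax: set 126 − P = 6P − 105 → P* = £33, Q* = 93.
With the tax collected from consumers, demand (in seller-price terms) shifts: Qd = 126 − (P + 14).
Solving gives Q = 81 with consumers paying £45 and producers receiving £31 (the £14 wedge).
ΔPS is the trapezoid between Q = 81 and Q = 93 of height £2: ½ · (93 + 81) · 2 = £174.

Producer surplus falls by £174 thousand.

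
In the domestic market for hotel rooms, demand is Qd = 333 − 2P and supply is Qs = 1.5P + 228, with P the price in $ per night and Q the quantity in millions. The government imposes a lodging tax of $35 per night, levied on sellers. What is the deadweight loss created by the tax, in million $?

Deadweight loss = $525 million.

Before the tax: set 333 − 2P = 1.5P + 228 → P* = $30, Q* = 273.
With the tax collected from sellers, supply shifts: Qs = 1.5(P − 35) + 228.
New equilibrium: buyers pay $45, sellers receive $10, Q = 243. (Wedge: Pb − Ps = 35.)
Quantity falls by |ΔQ| = |273 − 243| = 30.
DWL = ½ · t · |ΔQ| = ½ · 35 · 30 = $525.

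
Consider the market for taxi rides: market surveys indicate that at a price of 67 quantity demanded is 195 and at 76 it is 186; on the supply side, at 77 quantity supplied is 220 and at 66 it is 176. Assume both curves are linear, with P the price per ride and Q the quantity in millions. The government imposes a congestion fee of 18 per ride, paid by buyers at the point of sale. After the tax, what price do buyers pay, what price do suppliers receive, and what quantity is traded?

Buyers pay 84.4; suppliers receive 66.4; quantity = 177.6.

Demand slope: (186 − 195)/(76 − 67) = -1, so Qd = 262 − P.
Supply slope: (176 − 220)/(66 − 77) = 4, so Qs = 4P − 88.
Before the tax: set 262 − P = 4P − 88 → P* = 70, Q* = 192.
With the tax collected from buyers, demand (in seller-price terms) shifts: Qd = 262 − (P + 18).
Solving gives Q = 177.6 with buyers paying 84.4 and suppliers receiving 66.4 (the 18 wedge).
The less price-elastic side of the market bears the larger share of a per-unit tax.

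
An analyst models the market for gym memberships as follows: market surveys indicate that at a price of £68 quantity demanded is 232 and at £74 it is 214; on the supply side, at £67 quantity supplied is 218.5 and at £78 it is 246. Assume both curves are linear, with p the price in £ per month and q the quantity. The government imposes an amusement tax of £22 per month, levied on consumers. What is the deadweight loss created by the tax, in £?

Deadweight loss = £330.

Demand slope: (214 − 232)/(74 − 68) = -3, so qd = 436 − 3p.
Supply slope: (246 − 218.5)/(78 − 67) = 2.5, so qs = 2.5p + 51.
Before the tax: set 436 − 3p = 2.5p + 51 → p* = £70, q* = 226.
With the tax collected from consumers, demand (in seller-price terms) shifts: qd = 436 − 3(p + 22).
Solving gives q = 196 with consumers paying £80 and sellers receiving £58 (the £22 wedge).
Quantity falls by |ΔQ| = |226 − 196| = 30.
DWL = ½ · t · |ΔQ| = ½ · 22 · 30 = £330.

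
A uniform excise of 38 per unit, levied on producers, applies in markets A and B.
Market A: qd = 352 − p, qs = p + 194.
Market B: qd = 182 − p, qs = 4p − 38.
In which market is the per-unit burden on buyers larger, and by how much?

Market B, by 11.4.

Market A: pre-tax p* = 79, q* = 273; post-tax q = 254; per-unit burden on buyers = 19.
Market B: pre-tax p* = 44, q* = 138; post-tax q = 107.6; per-unit burden on buyers = 30.4.
Difference: 19 vs 30.4 → market B is larger by 11.4.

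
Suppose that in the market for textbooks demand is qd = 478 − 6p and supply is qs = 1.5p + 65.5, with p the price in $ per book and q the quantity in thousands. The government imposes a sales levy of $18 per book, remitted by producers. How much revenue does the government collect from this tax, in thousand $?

Tax revenue = $2275.2 thousand.

Without the tax, 478 − 6p = 1.5p + 65.5 gives 7.5p = 412.5, so p* = $55 and q* = 148.
With the tax collected from producers, supply shifts: qs = 1.5(p − 18) + 65.5.
New equilibrium: buyers pay $58.6, producers receive $40.6, q = 126.4. (Wedge: pb − ps = 18.)
Revenue = t · Q = 18 · 126.4 = $2275.2.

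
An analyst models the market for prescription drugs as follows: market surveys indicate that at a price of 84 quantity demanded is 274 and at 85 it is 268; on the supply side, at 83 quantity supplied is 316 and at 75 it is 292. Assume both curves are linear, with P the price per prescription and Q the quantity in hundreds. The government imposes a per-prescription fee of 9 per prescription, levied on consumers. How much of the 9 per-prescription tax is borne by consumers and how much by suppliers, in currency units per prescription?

Demand slope: (268 − 274)/(85 − 84) = -6, so Qd = 778 − 6P.
Supply slope: (292 − 316)/(75 − 83) = 3, so Qs = 3P + 67.
Without the tax, 778 − 6P = 3P + 67 gives 9P = 711, so P* = 79 and Q* = 304.
With the tax collected from consumers, demand (in seller-price terms) shifts: Qd = 778 − 6(P + 9).
New equilibrium: consumers pay 82, suppliers receive 73, Q = 286. (Wedge: Pb − Ps = 9.)
Burden on consumers: 3; on suppliers: 6. (They sum to 9.)
The less price-elastic side of the market bears the larger share of a per-unit tax.

Consumers bear 3 per prescription; suppliers bear 6 per prescription.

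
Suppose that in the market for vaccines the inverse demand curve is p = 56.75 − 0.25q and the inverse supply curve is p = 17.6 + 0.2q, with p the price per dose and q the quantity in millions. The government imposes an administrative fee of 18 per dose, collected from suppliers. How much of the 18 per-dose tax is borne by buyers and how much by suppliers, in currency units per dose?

Inverting to q(p) form: qd = 227 − 4p; qs = 5p − 88.
Without the tax, 227 − 4p = 5p − 88 gives 9p = 315, so p* = 35 and q* = 87.
With the tax collected from suppliers, supply shifts: qs = 5(p − 18) − 88.
New equilibrium: buyers pay 45, suppliers receive 27, q = 47. (Wedge: pb − ps = 18.)
Burden on buyers: 10; on suppliers: 8. (They sum to 18.)

Buyers bear 10 per dose; suppliers bear 8 per dose.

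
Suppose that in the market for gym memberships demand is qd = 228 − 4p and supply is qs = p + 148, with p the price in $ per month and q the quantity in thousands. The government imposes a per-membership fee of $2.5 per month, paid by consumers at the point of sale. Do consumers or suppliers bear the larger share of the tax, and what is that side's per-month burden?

Suppliers bear the larger share: $2 per month.

Before the tax: set 228 − 4p = p + 148 → p* = $16, q* = 164.
With the tax collected from consumers, demand (in seller-price terms) shifts: qd = 228 − 4(p + 2.5).
New equilibrium: consumers pay $16.5, suppliers receive $14, q = 162. (Wedge: pb − ps = 2.5.)
Per-month burden: consumers $0.5, suppliers $2.
Suppliers take the larger share because supply is less price-elastic here (demand slope 4 vs supply slope 1).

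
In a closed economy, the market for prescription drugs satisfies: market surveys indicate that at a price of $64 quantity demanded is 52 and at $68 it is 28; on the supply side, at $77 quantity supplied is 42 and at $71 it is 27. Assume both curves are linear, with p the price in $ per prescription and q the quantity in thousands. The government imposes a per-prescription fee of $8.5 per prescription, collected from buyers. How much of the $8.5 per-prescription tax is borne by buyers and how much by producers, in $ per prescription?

Buyers bear $2.5 per prescription; producers bear $6 per prescription.

Demand slope: (28 − 52)/(68 − 64) = -6, so qd = 436 − 6p.
Supply slope: (27 − 42)/(71 − 77) = 2.5, so qs = 2.5p − 150.5.
Without the tax, 436 − 6p = 2.5p − 150.5 gives 8.5p = 586.5, so p* = $69 and q* = 22.
With the tax collected from buyers, demand (in seller-price terms) shifts: qd = 436 − 6(p + 8.5).
Solving gives q = 7 with buyers paying $71.5 and producers receiving $63 (the $8.5 wedge).
Burden on buyers: $2.5; on producers: $6. (They sum to $8.5.)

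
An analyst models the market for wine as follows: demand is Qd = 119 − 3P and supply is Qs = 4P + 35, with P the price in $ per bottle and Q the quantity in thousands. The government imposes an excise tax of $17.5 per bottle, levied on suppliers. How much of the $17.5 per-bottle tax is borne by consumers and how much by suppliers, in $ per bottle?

Without the tax, 119 − 3P = 4P + 35 gives 7P = 84, so P* = $12 and Q* = 83.
With the tax collected from suppliers, supply shifts: Qs = 4(P − 17.5) + 35.
New equilibrium: consumers pay $22, suppliers receive $4.5, Q = 53. (Wedge: Pb − Ps = 17.5.)
Burden on consumers: $10; on suppliers: $7.5. (They sum to $17.5.)

Consumers bear $10 per bottle; suppliers bear $7.5 per bottle.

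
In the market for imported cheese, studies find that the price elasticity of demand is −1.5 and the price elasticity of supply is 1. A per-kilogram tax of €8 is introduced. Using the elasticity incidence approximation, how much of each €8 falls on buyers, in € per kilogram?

Buyers bear ≈ €3.2 per kilogram.

Incidence ratio: buyers' share ≈ εs / (εs + |εd|) = 1 / (1 + 1.5) = 0.4.
So buyers bear ≈ 0.4 × €8 = €3.2; sellers bear €4.8.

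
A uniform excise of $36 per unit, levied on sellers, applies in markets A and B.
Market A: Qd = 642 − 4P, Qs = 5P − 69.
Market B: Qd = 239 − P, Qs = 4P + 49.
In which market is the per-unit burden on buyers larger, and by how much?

Market A: pre-tax P* = $79, Q* = 326; post-tax Q = 246; per-unit burden on buyers = $20.
Market B: pre-tax P* = $38, Q* = 201; post-tax Q = 172.2; per-unit burden on buyers = $28.8.
Difference: $20 vs $28.8 → market B is larger by $8.8.

Market B, by $8.8.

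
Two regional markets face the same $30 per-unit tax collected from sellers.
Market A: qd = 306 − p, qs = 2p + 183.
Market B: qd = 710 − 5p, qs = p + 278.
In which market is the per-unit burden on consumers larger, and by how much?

Market A: pre-tax p* = $41, q* = 265; post-tax q = 245; per-unit burden on consumers = $20.
Market B: pre-tax p* = $72, q* = 350; post-tax q = 325; per-unit burden on consumers = $5.
Difference: $20 vs $5 → market A is larger by $15.

Market A, by $15.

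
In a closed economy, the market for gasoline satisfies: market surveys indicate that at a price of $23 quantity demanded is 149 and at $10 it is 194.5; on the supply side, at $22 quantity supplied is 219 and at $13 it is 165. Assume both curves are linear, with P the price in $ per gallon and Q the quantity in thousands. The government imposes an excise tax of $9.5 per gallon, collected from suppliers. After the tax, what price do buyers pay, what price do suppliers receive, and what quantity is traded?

Buyers pay $21; suppliers receive $11.5; quantity = 156.

Demand slope: (194.5 − 149)/(10 − 23) = -3.5, so Qd = 229.5 − 3.5P.
Supply slope: (165 − 219)/(13 − 22) = 6, so Qs = 6P + 87.
Without the tax, 229.5 − 3.5P = 6P + 87 gives 9.5P = 142.5, so P* = $15 and Q* = 177.
With the tax collected from suppliers, supply shifts: Qs = 6(P − 9.5) + 87.
Solving gives Q = 156 with buyers paying $21 and suppliers receiving $11.5 (the $9.5 wedge).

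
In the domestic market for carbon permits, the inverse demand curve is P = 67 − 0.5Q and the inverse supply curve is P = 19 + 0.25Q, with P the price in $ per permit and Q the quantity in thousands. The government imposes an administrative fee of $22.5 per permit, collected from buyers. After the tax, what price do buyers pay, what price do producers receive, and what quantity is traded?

Buyers pay $50; producers receive $27.5; quantity = 34.

Rewrite in direct form: Qd = 134 − 2P and Qs = 4P − 76.
Before the tax: set 134 − 2P = 4P − 76 → P* = $35, Q* = 64.
With the tax collected from buyers, demand (in seller-price terms) shifts: Qd = 134 − 2(P + 22.5).
Solving gives Q = 34 with buyers paying $50 and producers receiving $27.5 (the $22.5 wedge).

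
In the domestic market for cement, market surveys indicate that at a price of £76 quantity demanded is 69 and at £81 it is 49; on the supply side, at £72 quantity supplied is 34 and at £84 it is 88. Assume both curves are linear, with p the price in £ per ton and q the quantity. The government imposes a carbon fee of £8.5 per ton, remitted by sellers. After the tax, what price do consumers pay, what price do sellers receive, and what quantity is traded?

Consumers pay £82.5; sellers receive £74; quantity = 43.

Demand slope: (49 − 69)/(81 − 76) = -4, so qd = 373 − 4p.
Supply slope: (88 − 34)/(84 − 72) = 4.5, so qs = 4.5p − 290.
Before the tax: set 373 − 4p = 4.5p − 290 → p* = £78, q* = 61.
With the tax collected from sellers, supply shifts: qs = 4.5(p − 8.5) − 290.
Solving gives q = 43 with consumers paying £82.5 and sellers receiving £74 (the £8.5 wedge).
The less price-elastic side of the market bears the larger share of a per-unit tax.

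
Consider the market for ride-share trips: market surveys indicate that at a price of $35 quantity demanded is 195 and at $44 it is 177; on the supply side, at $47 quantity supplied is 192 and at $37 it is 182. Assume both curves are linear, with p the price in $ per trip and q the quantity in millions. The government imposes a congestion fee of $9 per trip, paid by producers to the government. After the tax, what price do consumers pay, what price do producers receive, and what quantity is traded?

Consumers pay $43; producers receive $34; quantity = 179.

Demand slope: (177 − 195)/(44 − 35) = -2, so qd = 265 − 2p.
Supply slope: (182 − 192)/(37 − 47) = 1, so qs = p + 145.
Without the tax, 265 − 2p = p + 145 gives 3p = 120, so p* = $40 and q* = 185.
With the tax collected from producers, supply shifts: qs = (p − 9) + 145.
Solving gives q = 179 with consumers paying $43 and producers receiving $34 (the $9 wedge).
The less price-elastic side of the market bears the larger share of a per-unit tax.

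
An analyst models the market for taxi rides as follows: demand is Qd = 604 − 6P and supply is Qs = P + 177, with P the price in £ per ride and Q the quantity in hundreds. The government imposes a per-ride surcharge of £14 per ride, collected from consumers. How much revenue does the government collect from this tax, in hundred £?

Tax revenue = £3164 hundred.

Before the tax: set 604 − 6P = P + 177 → P* = £61, Q* = 238.
With the tax collected from consumers, demand (in seller-price terms) shifts: Qd = 604 − 6(P + 14).
New equilibrium: consumers pay £63, suppliers receive £49, Q = 226. (Wedge: Pb − Ps = 14.)
Revenue = t · Q = 14 · 226 = £3164.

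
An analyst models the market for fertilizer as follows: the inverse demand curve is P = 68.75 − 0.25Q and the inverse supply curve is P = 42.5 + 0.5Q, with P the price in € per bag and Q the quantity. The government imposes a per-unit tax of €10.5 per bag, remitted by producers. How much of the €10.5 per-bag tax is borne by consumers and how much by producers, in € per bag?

Consumers bear €3.5 per bag; producers bear €7 per bag.

Inverting to Q(P) form: Qd = 275 − 4P; Qs = 2P − 85.
Before the tax: set 275 − 4P = 2P − 85 → P* = €60, Q* = 35.
With the tax collected from producers, supply shifts: Qs = 2(P − 10.5) − 85.
Solving gives Q = 21 with consumers paying €63.5 and producers receiving €53 (the €10.5 wedge).
Burden on consumers: €3.5; on producers: €7. (They sum to €10.5.)
The less price-elastic side of the market bears the larger share of a per-unit tax.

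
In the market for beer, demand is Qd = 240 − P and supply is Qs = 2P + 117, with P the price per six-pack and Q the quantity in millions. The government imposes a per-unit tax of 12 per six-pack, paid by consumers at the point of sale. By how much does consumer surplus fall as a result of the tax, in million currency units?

Consumer surplus falls by 1560 million.

Without the tax, 240 − P = 2P + 117 gives 3P = 123, so P* = 41 and Q* = 199.
With the tax collected from consumers, demand (in seller-price terms) shifts: Qd = 240 − (P + 12).
New equilibrium: consumers pay 49, sellers receive 37, Q = 191. (Wedge: Pb − Ps = 12.)
ΔCS is the trapezoid between Q = 191 and Q = 199 of height 8: ½ · (199 + 191) · 8 = 1560.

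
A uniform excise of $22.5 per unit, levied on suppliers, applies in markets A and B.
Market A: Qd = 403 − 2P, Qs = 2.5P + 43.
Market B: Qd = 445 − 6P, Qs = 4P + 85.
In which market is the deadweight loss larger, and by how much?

Market B, by $326.25.

Market A: pre-tax P* = $80, Q* = 243; post-tax Q = 218; deadweight loss = $281.25.
Market B: pre-tax P* = $36, Q* = 229; post-tax Q = 175; deadweight loss = $607.5.
Difference: $281.25 vs $607.5 → market B is larger by $326.25.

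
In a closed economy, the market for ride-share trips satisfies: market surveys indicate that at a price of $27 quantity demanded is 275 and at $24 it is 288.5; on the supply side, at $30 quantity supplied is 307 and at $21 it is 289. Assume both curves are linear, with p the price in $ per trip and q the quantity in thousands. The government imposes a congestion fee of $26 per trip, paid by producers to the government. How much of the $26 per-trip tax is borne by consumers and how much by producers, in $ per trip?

Consumers bear $8 per trip; producers bear $18 per trip.

Demand slope: (288.5 − 275)/(24 − 27) = -4.5, so qd = 396.5 − 4.5p.
Supply slope: (289 − 307)/(21 − 30) = 2, so qs = 2p + 247.
Without the tax, 396.5 − 4.5p = 2p + 247 gives 6.5p = 149.5, so p* = $23 and q* = 293.
With the tax collected from producers, supply shifts: qs = 2(p − 26) + 247.
New equilibrium: consumers pay $31, producers receive $5, q = 257. (Wedge: pb − ps = 26.)
Burden on consumers: $8; on producers: $18. (They sum to $26.)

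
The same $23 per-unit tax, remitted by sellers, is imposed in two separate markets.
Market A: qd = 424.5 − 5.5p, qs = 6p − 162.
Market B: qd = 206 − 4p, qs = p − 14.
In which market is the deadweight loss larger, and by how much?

Market A, by $547.4.

Market A: pre-tax p* = $51, q* = 144; post-tax q = 78; deadweight loss = $759.
Market B: pre-tax p* = $44, q* = 30; post-tax q = 11.6; deadweight loss = $211.6.
Difference: $759 vs $211.6 → market A is larger by $547.4.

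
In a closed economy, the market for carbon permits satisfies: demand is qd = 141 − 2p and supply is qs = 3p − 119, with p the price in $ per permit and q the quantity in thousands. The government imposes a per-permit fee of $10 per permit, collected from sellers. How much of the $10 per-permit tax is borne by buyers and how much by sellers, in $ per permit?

Without the tax, 141 − 2p = 3p − 119 gives 5p = 260, so p* = $52 and q* = 37.
With the tax collected from sellers, supply shifts: qs = 3(p − 10) − 119.
Solving gives q = 25 with buyers paying $58 and sellers receiving $48 (the $10 wedge).
Burden on buyers: $6; on sellers: $4. (They sum to $10.)

Buyers bear $6 per permit; sellers bear $4 per permit.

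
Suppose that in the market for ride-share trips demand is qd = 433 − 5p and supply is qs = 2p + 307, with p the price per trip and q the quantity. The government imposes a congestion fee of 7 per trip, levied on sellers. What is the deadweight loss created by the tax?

Without the tax, 433 − 5p = 2p + 307 gives 7p = 126, so p* = 18 and q* = 343.
With the tax collected from sellers, supply shifts: qs = 2(p − 7) + 307.
Solving gives q = 333 with buyers paying 20 and sellers receiving 13 (the 7 wedge).
Quantity falls by |ΔQ| = |343 − 333| = 10.
DWL = ½ · t · |ΔQ| = ½ · 7 · 10 = 35.

Deadweight loss = 35.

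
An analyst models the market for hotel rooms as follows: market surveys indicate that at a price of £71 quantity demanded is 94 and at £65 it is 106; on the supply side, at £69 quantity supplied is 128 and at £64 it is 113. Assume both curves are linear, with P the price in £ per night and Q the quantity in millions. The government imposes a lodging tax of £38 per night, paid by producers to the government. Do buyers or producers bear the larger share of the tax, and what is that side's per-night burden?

Demand slope: (106 − 94)/(65 − 71) = -2, so Qd = 236 − 2P.
Supply slope: (113 − 128)/(64 − 69) = 3, so Qs = 3P − 79.
Before the tax: set 236 − 2P = 3P − 79 → P* = £63, Q* = 110.
With the tax collected from producers, supply shifts: Qs = 3(P − 38) − 79.
Solving gives Q = 64.4 with buyers paying £85.8 and producers receiving £47.8 (the £38 wedge).
Per-night burden: buyers £22.8, producers £15.2.
Buyers take the larger share because demand is less price-elastic here (demand slope 2 vs supply slope 3).

Buyers bear the larger share: £22.8 per night.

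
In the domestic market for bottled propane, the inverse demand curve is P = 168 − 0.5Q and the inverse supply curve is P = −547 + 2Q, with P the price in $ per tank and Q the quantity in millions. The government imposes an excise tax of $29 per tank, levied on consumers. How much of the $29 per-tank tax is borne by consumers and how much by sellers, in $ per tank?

Inverting to Q(P) form: Qd = 336 − 2P; Qs = 0.5P + 273.5.
Before the tax: set 336 − 2P = 0.5P + 273.5 → P* = $25, Q* = 286.
With the tax collected from consumers, demand (in seller-price terms) shifts: Qd = 336 − 2(P + 29).
New equilibrium: consumers pay $30.8, sellers receive $1.8, Q = 274.4. (Wedge: Pb − Ps = 29.)
Burden on consumers: $5.8; on sellers: $23.2. (They sum to $29.)

Consumers bear $5.8 per tank; sellers bear $23.2 per tank.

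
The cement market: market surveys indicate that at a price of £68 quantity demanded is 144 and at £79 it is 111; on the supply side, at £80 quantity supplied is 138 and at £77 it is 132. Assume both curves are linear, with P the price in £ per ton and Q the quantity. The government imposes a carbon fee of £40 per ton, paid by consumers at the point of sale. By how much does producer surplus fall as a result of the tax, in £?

Demand slope: (111 − 144)/(79 − 68) = -3, so Qd = 348 − 3P.
Supply slope: (132 − 138)/(77 − 80) = 2, so Qs = 2P − 22.
Without the tax, 348 − 3P = 2P − 22 gives 5P = 370, so P* = £74 and Q* = 126.
With the tax collected from consumers, demand (in seller-price terms) shifts: Qd = 348 − 3(P + 40).
New equilibrium: consumers pay £90, suppliers receive £50, Q = 78. (Wedge: Pb − Ps = 40.)
ΔPS is the trapezoid between Q = 78 and Q = 126 of height £24: ½ · (126 + 78) · 24 = £2448.

Producer surplus falls by £2448.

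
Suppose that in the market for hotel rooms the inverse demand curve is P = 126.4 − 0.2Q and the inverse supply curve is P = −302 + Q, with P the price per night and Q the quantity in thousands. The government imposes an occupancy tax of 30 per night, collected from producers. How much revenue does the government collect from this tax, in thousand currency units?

Rewrite in direct form: Qd = 632 − 5P and Qs = P + 302.
Without the tax, 632 − 5P = P + 302 gives 6P = 330, so P* = 55 and Q* = 357.
With the tax collected from producers, supply shifts: Qs = (P − 30) + 302.
New equilibrium: consumers pay 60, producers receive 30, Q = 332. (Wedge: Pb − Ps = 30.)
Revenue = t · Q = 30 · 332 = 9960.

Tax revenue = 9960 thousand.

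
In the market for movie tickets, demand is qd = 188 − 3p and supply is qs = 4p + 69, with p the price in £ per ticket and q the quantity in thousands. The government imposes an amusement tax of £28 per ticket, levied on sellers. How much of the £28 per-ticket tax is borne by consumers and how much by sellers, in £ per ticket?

Consumers bear £16 per ticket; sellers bear £12 per ticket.

Without the tax, 188 − 3p = 4p + 69 gives 7p = 119, so p* = £17 and q* = 137.
With the tax collected from sellers, supply shifts: qs = 4(p − 28) + 69.
Solving gives q = 89 with consumers paying £33 and sellers receiving £5 (the £28 wedge).
Burden on consumers: £16; on sellers: £12. (They sum to £28.)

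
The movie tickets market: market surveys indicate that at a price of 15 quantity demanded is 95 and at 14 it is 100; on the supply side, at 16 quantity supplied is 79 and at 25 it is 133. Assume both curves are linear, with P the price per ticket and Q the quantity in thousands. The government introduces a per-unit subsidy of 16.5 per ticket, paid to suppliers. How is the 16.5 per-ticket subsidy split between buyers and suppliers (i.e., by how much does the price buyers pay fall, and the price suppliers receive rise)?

Demand slope: (100 − 95)/(14 − 15) = -5, so Qd = 170 − 5P.
Supply slope: (133 − 79)/(25 − 16) = 6, so Qs = 6P − 17.
Before the subsidy: set 170 − 5P = 6P − 17 → P* = 17, Q* = 85.
With a per-unit subsidy paid to suppliers, each receives P + 16.5 per unit sold, so supply becomes Qs = 6(P + 16.5) − 17.
Solving gives Q = 130 with buyers paying 8 and suppliers receiving 24.5 (the 16.5 wedge).
Gain to buyers: 9; to suppliers: 7.5. (They sum to 16.5.)

Buyers gain 9 per ticket; suppliers gain 7.5 per ticket.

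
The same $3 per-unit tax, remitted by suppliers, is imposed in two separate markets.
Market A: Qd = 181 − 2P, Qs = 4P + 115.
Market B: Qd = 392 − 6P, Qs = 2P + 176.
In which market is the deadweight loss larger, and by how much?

Market A: pre-tax P* = $11, Q* = 159; post-tax Q = 155; deadweight loss = $6.
Market B: pre-tax P* = $27, Q* = 230; post-tax Q = 225.5; deadweight loss = $6.75.
Difference: $6 vs $6.75 → market B is larger by $0.75.

Market B, by $0.75.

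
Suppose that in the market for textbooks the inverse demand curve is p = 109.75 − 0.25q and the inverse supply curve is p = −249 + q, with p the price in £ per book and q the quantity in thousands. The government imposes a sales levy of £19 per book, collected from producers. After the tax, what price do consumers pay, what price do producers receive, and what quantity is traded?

Consumers pay £41.8; producers receive £22.8; quantity = 271.8.

Rewrite in direct form: qd = 439 − 4p and qs = p + 249.
Before the tax: set 439 − 4p = p + 249 → p* = £38, q* = 287.
With the tax collected from producers, supply shifts: qs = (p − 19) + 249.
Solving gives q = 271.8 with consumers paying £41.8 and producers receiving £22.8 (the £19 wedge).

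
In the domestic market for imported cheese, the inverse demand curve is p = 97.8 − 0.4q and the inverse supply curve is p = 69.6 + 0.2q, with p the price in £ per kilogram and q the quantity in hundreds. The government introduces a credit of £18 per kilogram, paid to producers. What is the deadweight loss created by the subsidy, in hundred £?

Deadweight loss = £270 hundred.

Inverting to q(p) form: qd = 244.5 − 2.5p; qs = 5p − 348.
Without the subsidy, 244.5 − 2.5p = 5p − 348 gives 7.5p = 592.5, so p* = £79 and q* = 47.
With a per-unit subsidy paid to producers, each receives p + 18 per unit sold, so supply becomes qs = 5(p + 18) − 348.
Solving gives q = 77 with consumers paying £67 and producers receiving £85 (the £18 wedge).
Quantity rises by |ΔQ| = |47 − 77| = 30.
DWL = ½ · t · |ΔQ| = ½ · 18 · 30 = £270.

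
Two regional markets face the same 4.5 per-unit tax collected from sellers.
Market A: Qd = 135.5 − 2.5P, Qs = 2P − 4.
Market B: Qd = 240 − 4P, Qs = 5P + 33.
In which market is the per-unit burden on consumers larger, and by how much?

Market B, by 0.5.

Market A: pre-tax P* = 31, Q* = 58; post-tax Q = 53; per-unit burden on consumers = 2.
Market B: pre-tax P* = 23, Q* = 148; post-tax Q = 138; per-unit burden on consumers = 2.5.
Difference: 2 vs 2.5 → market B is larger by 0.5.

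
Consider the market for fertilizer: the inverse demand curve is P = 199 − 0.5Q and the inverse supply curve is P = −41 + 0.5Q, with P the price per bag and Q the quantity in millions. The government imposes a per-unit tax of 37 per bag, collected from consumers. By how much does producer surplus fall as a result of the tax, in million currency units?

Producer surplus falls by 4097.75 million.

Rewrite in direct form: Qd = 398 − 2P and Qs = 2P + 82.
Without the tax, 398 − 2P = 2P + 82 gives 4P = 316, so P* = 79 and Q* = 240.
With the tax collected from consumers, demand (in seller-price terms) shifts: Qd = 398 − 2(P + 37).
Solving gives Q = 203 with consumers paying 97.5 and sellers receiving 60.5 (the 37 wedge).
ΔPS is the trapezoid between Q = 203 and Q = 240 of height 18.5: ½ · (240 + 203) · 18.5 = 4097.75.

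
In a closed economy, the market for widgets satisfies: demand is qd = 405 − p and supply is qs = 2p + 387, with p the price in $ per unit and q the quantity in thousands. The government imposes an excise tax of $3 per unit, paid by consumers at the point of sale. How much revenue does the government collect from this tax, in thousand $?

Tax revenue = $1191 thousand.

Before the tax: set 405 − p = 2p + 387 → p* = $6, q* = 399.
With the tax collected from consumers, demand (in seller-price terms) shifts: qd = 405 − (p + 3).
New equilibrium: consumers pay $8, producers receive $5, q = 397. (Wedge: pb − ps = 3.)
Revenue = t · Q = 3 · 397 = $1191.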